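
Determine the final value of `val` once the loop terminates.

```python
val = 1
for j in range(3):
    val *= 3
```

Let's trace through this code step by step.

Initialize: val = 1
Entering loop: for j in range(3):
After iteration 1: j = 0, val = 3
After iteration 2: j = 1, val = 9
After iteration 3: j = 2, val = 27
Loop ends.

Final answer: 27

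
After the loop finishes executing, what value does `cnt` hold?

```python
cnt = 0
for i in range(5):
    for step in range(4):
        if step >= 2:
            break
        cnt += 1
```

Let's trace through this code step by step.

Initialize: cnt = 0
Entering loop: for i in range(5):
After iteration 1: i = 0, cnt = 2
After iteration 2: i = 1, cnt = 4
After iteration 3: i = 2, cnt = 6
After iteration 4: i = 3, cnt = 8
After iteration 5: i = 4, cnt = 10
Loop ends.

Final answer: 10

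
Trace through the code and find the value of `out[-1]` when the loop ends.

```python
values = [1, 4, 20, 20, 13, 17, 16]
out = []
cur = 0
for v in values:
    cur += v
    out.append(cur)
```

Let's trace through this code step by step.

Initialize: values = [1, 4, 20, 20, 13, 17, 16]
Initialize: out = []
Initialize: cur = 0
Entering loop: for v in values:
After iteration 1: v = 1, out = [1], cur = 1
After iteration 2: v = 4, out = [1, 5], cur = 5
After iteration 3: v = 20, out = [1, 5, 25], cur = 25
After iteration 4: v = 20, out = [1, 5, 25, 45], cur = 45
After iteration 5: v = 13, out = [1, 5, 25, 45, 58], cur = 58
After iteration 6: v = 17, out = [1, 5, 25, 45, 58, 75], cur = 75
After iteration 7: v = 16, out = [1, 5, 25, 45, 58, 75, 91], cur = 91
Loop ends.
out[-1] = 91

Final answer: 91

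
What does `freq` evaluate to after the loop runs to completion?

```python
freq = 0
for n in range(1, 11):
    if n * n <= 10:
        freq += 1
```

Let's trace through this code step by step.

Initialize: freq = 0
Entering loop: for n in range(1, 11):
After iteration 1: n = 1, freq = 1
After iteration 2: n = 2, freq = 2
After iteration 3: n = 3, freq = 3
After iteration 4: n = 4, freq = 3
After iteration 5: n = 5, freq = 3
After iteration 6: n = 6, freq = 3
After iteration 7: n = 7, freq = 3
After iteration 8: n = 8, freq = 3
After iteration 9: n = 9, freq = 3
After iteration 10: n = 10, freq = 3
Loop ends.

Final answer: 3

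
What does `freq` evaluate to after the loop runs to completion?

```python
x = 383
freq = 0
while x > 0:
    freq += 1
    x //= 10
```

Let's trace through this code step by step.

Initialize: x = 383
Initialize: freq = 0
Entering loop: while x > 0:
After iteration 1: x = 38, freq = 1
After iteration 2: x = 3, freq = 2
After iteration 3: x = 0, freq = 3
Loop ends.

Final answer: 3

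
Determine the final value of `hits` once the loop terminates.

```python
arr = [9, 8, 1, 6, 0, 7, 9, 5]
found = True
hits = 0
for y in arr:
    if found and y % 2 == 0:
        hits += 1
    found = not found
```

Let's trace through this code step by step.

Initialize: arr = [9, 8, 1, 6, 0, 7, 9, 5]
Initialize: found = True
Initialize: hits = 0
Entering loop: for y in arr:
After iteration 1: y = 9, found = False, hits = 0
After iteration 2: y = 8, found = True, hits = 0
After iteration 3: y = 1, found = False, hits = 0
After iteration 4: y = 6, found = True, hits = 0
After iteration 5: y = 0, found = False, hits = 1
After iteration 6: y = 7, found = True, hits = 1
After iteration 7: y = 9, found = False, hits = 1
After iteration 8: y = 5, found = True, hits = 1
Loop ends.

Final answer: 1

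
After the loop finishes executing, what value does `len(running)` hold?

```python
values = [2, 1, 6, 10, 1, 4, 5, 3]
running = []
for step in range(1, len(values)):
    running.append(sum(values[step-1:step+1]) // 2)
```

Let's trace through this code step by step.

Initialize: values = [2, 1, 6, 10, 1, 4, 5, 3]
Initialize: running = []
Entering loop: for step in range(1, len(values)):
After iteration 1: step = 1, running = [1]
After iteration 2: step = 2, running = [1, 3]
After iteration 3: step = 3, running = [1, 3, 8]
After iteration 4: step = 4, running = [1, 3, 8, 5]
After iteration 5: step = 5, running = [1, 3, 8, 5, 2]
After iteration 6: step = 6, running = [1, 3, 8, 5, 2, 4]
After iteration 7: step = 7, running = [1, 3, 8, 5, 2, 4, 4]
Loop ends.
len(running) = 7

Final answer: 7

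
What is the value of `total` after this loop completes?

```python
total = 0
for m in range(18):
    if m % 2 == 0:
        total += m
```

Let's trace through this code step by step.

Initialize: total = 0
Entering loop: for m in range(18):
After iteration 1: m = 0, total = 0
After iteration 2: m = 1, total = 0
After iteration 3: m = 2, total = 2
After iteration 4: m = 3, total = 2
After iteration 5: m = 4, total = 6
After iteration 6: m = 5, total = 6
After iteration 7: m = 6, total = 12
After iteration 8: m = 7, total = 12
After iteration 9: m = 8, total = 20
After iteration 10: m = 9, total = 20
After iteration 11: m = 10, total = 30
After iteration 12: m = 11, total = 30
After iteration 13: m = 12, total = 42
After iteration 14: m = 13, total = 42
After iteration 15: m = 14, total = 56
After iteration 16: m = 15, total = 56
After iteration 17: m = 16, total = 72
After iteration 18: m = 17, total = 72
Loop ends.

Final answer: 72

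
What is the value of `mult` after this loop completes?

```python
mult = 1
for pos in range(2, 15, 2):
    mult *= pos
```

Let's trace through this code step by step.

Initialize: mult = 1
Entering loop: for pos in range(2, 15, 2):
After iteration 1: pos = 2, mult = 2
After iteration 2: pos = 4, mult = 8
After iteration 3: pos = 6, mult = 48
After iteration 4: pos = 8, mult = 384
After iteration 5: pos = 10, mult = 3840
After iteration 6: pos = 12, mult = 46080
After iteration 7: pos = 14, mult = 645120
Loop ends.

Final answer: 645120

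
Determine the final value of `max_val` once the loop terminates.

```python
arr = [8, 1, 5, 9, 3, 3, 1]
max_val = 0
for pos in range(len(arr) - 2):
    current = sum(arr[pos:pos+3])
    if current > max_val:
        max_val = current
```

Let's trace through this code step by step.

Initialize: arr = [8, 1, 5, 9, 3, 3, 1]
Initialize: max_val = 0
Entering loop: for pos in range(len(arr) - 2):
After iteration 1: pos = 0, max_val = 14, current = 14
After iteration 2: pos = 1, max_val = 15, current = 15
After iteration 3: pos = 2, max_val = 17, current = 17
After iteration 4: pos = 3, max_val = 17, current = 15
After iteration 5: pos = 4, max_val = 17, current = 7
Loop ends.

Final answer: 17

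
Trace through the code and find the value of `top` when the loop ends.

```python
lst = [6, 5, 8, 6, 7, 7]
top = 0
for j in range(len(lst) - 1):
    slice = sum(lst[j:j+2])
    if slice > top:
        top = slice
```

Let's trace through this code step by step.

Initialize: lst = [6, 5, 8, 6, 7, 7]
Initialize: top = 0
Entering loop: for j in range(len(lst) - 1):
After iteration 1: j = 0, top = 11, slice = 11
After iteration 2: j = 1, top = 13, slice = 13
After iteration 3: j = 2, top = 14, slice = 14
After iteration 4: j = 3, top = 14, slice = 13
After iteration 5: j = 4, top = 14, slice = 14
Loop ends.

Final answer: 14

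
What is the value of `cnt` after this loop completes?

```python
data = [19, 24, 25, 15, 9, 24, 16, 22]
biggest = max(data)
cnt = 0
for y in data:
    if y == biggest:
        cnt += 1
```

Let's trace through this code step by step.

Initialize: data = [19, 24, 25, 15, 9, 24, 16, 22]
Initialize: biggest = 25
Initialize: cnt = 0
Entering loop: for y in data:
After iteration 1: y = 19, cnt = 0
After iteration 2: y = 24, cnt = 0
After iteration 3: y = 25, cnt = 1
After iteration 4: y = 15, cnt = 1
After iteration 5: y = 9, cnt = 1
After iteration 6: y = 24, cnt = 1
After iteration 7: y = 16, cnt = 1
After iteration 8: y = 22, cnt = 1
Loop ends.

Final answer: 1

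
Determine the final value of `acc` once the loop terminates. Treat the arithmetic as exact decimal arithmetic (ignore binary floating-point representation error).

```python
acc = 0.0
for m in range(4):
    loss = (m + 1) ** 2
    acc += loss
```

Let's trace through this code step by step.

Initialize: acc = 0.0
Entering loop: for m in range(4):
After iteration 1: m = 0, acc = 1.0, loss = 1
After iteration 2: m = 1, acc = 5.0, loss = 4
After iteration 3: m = 2, acc = 14.0, loss = 9
After iteration 4: m = 3, acc = 30.0, loss = 16
Loop ends.

Final answer: 30.0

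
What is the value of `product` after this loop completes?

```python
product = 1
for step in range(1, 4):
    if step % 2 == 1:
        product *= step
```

Let's trace through this code step by step.

Initialize: product = 1
Entering loop: for step in range(1, 4):
After iteration 1: step = 1, product = 1
After iteration 2: step = 2, product = 1
After iteration 3: step = 3, product = 3
Loop ends.

Final answer: 3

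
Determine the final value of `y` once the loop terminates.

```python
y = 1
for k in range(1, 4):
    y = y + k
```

Let's trace through this code step by step.

Initialize: y = 1
Entering loop: for k in range(1, 4):
After iteration 1: k = 1, y = 2
After iteration 2: k = 2, y = 4
After iteration 3: k = 3, y = 7
Loop ends.

Final answer: 7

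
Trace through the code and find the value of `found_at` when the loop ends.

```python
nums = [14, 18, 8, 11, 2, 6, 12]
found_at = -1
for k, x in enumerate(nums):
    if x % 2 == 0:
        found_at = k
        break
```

Let's trace through this code step by step.

Initialize: nums = [14, 18, 8, 11, 2, 6, 12]
Initialize: found_at = -1
Entering loop: for k, x in enumerate(nums):
After iteration 1: k = 0, x = 14, found_at = 0
Loop ends.

Final answer: 0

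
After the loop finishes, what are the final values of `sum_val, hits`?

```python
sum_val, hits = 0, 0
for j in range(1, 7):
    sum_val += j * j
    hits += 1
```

Let's trace through this code step by step.

Initialize: sum_val = 0
Initialize: hits = 0
Entering loop: for j in range(1, 7):
After iteration 1: j = 1, sum_val = 1, hits = 1
After iteration 2: j = 2, sum_val = 5, hits = 2
After iteration 3: j = 3, sum_val = 14, hits = 3
After iteration 4: j = 4, sum_val = 30, hits = 4
After iteration 5: j = 5, sum_val = 55, hits = 5
After iteration 6: j = 6, sum_val = 91, hits = 6
Loop ends.

Final answer: 91, 6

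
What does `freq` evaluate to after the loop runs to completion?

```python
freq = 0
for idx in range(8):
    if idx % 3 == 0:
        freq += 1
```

Let's trace through this code step by step.

Initialize: freq = 0
Entering loop: for idx in range(8):
After iteration 1: idx = 0, freq = 1
After iteration 2: idx = 1, freq = 1
After iteration 3: idx = 2, freq = 1
After iteration 4: idx = 3, freq = 2
After iteration 5: idx = 4, freq = 2
After iteration 6: idx = 5, freq = 2
After iteration 7: idx = 6, freq = 3
After iteration 8: idx = 7, freq = 3
Loop ends.

Final answer: 3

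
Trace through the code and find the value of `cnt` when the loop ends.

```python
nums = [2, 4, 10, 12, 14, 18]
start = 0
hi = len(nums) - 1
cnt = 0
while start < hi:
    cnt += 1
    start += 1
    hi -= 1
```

Let's trace through this code step by step.

Initialize: nums = [2, 4, 10, 12, 14, 18]
Initialize: start = 0
Initialize: hi = 5
Initialize: cnt = 0
Entering loop: while start < hi:
After iteration 1: start = 1, hi = 4, cnt = 1
After iteration 2: start = 2, hi = 3, cnt = 2
After iteration 3: start = 3, hi = 2, cnt = 3
Loop ends.

Final answer: 3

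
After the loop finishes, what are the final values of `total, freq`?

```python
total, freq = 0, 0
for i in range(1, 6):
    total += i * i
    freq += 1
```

Let's trace through this code step by step.

Initialize: total = 0
Initialize: freq = 0
Entering loop: for i in range(1, 6):
After iteration 1: i = 1, total = 1, freq = 1
After iteration 2: i = 2, total = 5, freq = 2
After iteration 3: i = 3, total = 14, freq = 3
After iteration 4: i = 4, total = 30, freq = 4
After iteration 5: i = 5, total = 55, freq = 5
Loop ends.

Final answer: 55, 5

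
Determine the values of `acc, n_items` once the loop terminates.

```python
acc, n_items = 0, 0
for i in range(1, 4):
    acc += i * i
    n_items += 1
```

Let's trace through this code step by step.

Initialize: acc = 0
Initialize: n_items = 0
Entering loop: for i in range(1, 4):
After iteration 1: i = 1, acc = 1, n_items = 1
After iteration 2: i = 2, acc = 5, n_items = 2
After iteration 3: i = 3, acc = 14, n_items = 3
Loop ends.

Final answer: 14, 3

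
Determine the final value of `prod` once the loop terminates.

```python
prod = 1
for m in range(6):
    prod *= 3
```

Let's trace through this code step by step.

Initialize: prod = 1
Entering loop: for m in range(6):
After iteration 1: m = 0, prod = 3
After iteration 2: m = 1, prod = 9
After iteration 3: m = 2, prod = 27
After iteration 4: m = 3, prod = 81
After iteration 5: m = 4, prod = 243
After iteration 6: m = 5, prod = 729
Loop ends.

Final answer: 729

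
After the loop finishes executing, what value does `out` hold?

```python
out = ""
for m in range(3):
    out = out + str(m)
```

Let's trace through this code step by step.

Initialize: out = ''
Entering loop: for m in range(3):
After iteration 1: m = 0, out = '0'
After iteration 2: m = 1, out = '01'
After iteration 3: m = 2, out = '012'
Loop ends.

Final answer: '012'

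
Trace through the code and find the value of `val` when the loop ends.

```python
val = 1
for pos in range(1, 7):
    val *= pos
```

Let's trace through this code step by step.

Initialize: val = 1
Entering loop: for pos in range(1, 7):
After iteration 1: pos = 1, val = 1
After iteration 2: pos = 2, val = 2
After iteration 3: pos = 3, val = 6
After iteration 4: pos = 4, val = 24
After iteration 5: pos = 5, val = 120
After iteration 6: pos = 6, val = 720
Loop ends.

Final answer: 720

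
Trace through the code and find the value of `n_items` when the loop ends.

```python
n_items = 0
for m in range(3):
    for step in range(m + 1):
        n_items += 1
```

Let's trace through this code step by step.

Initialize: n_items = 0
Entering loop: for m in range(3):
After iteration 1: m = 0, n_items = 1, step = 0
After iteration 2: m = 1, n_items = 3, step = 1
After iteration 3: m = 2, n_items = 6, step = 2
Loop ends.

Final answer: 6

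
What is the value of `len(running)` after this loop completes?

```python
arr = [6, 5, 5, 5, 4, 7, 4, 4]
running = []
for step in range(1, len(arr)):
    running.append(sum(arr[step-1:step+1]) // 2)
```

Let's trace through this code step by step.

Initialize: arr = [6, 5, 5, 5, 4, 7, 4, 4]
Initialize: running = []
Entering loop: for step in range(1, len(arr)):
After iteration 1: step = 1, running = [5]
After iteration 2: step = 2, running = [5, 5]
After iteration 3: step = 3, running = [5, 5, 5]
After iteration 4: step = 4, running = [5, 5, 5, 4]
After iteration 5: step = 5, running = [5, 5, 5, 4, 5]
After iteration 6: step = 6, running = [5, 5, 5, 4, 5, 5]
After iteration 7: step = 7, running = [5, 5, 5, 4, 5, 5, 4]
Loop ends.
len(running) = 7

Final answer: 7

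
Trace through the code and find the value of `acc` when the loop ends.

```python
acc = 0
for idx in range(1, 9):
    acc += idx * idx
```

Let's trace through this code step by step.

Initialize: acc = 0
Entering loop: for idx in range(1, 9):
After iteration 1: idx = 1, acc = 1
After iteration 2: idx = 2, acc = 5
After iteration 3: idx = 3, acc = 14
After iteration 4: idx = 4, acc = 30
After iteration 5: idx = 5, acc = 55
After iteration 6: idx = 6, acc = 91
After iteration 7: idx = 7, acc = 140
After iteration 8: idx = 8, acc = 204
Loop ends.

Final answer: 204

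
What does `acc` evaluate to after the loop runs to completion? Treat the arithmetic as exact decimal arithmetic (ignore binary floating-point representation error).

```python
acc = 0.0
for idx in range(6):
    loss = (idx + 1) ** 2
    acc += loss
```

Let's trace through this code step by step.

Initialize: acc = 0.0
Entering loop: for idx in range(6):
After iteration 1: idx = 0, acc = 1.0, loss = 1
After iteration 2: idx = 1, acc = 5.0, loss = 4
After iteration 3: idx = 2, acc = 14.0, loss = 9
After iteration 4: idx = 3, acc = 30.0, loss = 16
After iteration 5: idx = 4, acc = 55.0, loss = 25
After iteration 6: idx = 5, acc = 91.0, loss = 36
Loop ends.

Final answer: 91.0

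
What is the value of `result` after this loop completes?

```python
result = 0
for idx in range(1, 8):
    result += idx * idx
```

Let's trace through this code step by step.

Initialize: result = 0
Entering loop: for idx in range(1, 8):
After iteration 1: idx = 1, result = 1
After iteration 2: idx = 2, result = 5
After iteration 3: idx = 3, result = 14
After iteration 4: idx = 4, result = 30
After iteration 5: idx = 5, result = 55
After iteration 6: idx = 6, result = 91
After iteration 7: idx = 7, result = 140
Loop ends.

Final answer: 140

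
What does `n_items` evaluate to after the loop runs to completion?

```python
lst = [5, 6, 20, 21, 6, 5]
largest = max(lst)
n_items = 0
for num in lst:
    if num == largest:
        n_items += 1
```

Let's trace through this code step by step.

Initialize: lst = [5, 6, 20, 21, 6, 5]
Initialize: largest = 21
Initialize: n_items = 0
Entering loop: for num in lst:
After iteration 1: num = 5, n_items = 0
After iteration 2: num = 6, n_items = 0
After iteration 3: num = 20, n_items = 0
After iteration 4: num = 21, n_items = 1
After iteration 5: num = 6, n_items = 1
After iteration 6: num = 5, n_items = 1
Loop ends.

Final answer: 1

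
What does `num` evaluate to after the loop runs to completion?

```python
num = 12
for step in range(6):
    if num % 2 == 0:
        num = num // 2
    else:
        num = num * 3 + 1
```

Let's trace through this code step by step.

Initialize: num = 12
Entering loop: for step in range(6):
After iteration 1: step = 0, num = 6
After iteration 2: step = 1, num = 3
After iteration 3: step = 2, num = 10
After iteration 4: step = 3, num = 5
After iteration 5: step = 4, num = 16
After iteration 6: step = 5, num = 8
Loop ends.

Final answer: 8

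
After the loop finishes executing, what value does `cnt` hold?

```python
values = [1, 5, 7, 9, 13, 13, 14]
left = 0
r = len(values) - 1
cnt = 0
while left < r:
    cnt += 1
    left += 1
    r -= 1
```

Let's trace through this code step by step.

Initialize: values = [1, 5, 7, 9, 13, 13, 14]
Initialize: left = 0
Initialize: r = 6
Initialize: cnt = 0
Entering loop: while left < r:
After iteration 1: left = 1, r = 5, cnt = 1
After iteration 2: left = 2, r = 4, cnt = 2
After iteration 3: left = 3, r = 3, cnt = 3
Loop ends.

Final answer: 3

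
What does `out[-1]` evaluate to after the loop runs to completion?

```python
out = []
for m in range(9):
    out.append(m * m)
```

Let's trace through this code step by step.

Initialize: out = []
Entering loop: for m in range(9):
After iteration 1: m = 0, out = [0]
After iteration 2: m = 1, out = [0, 1]
After iteration 3: m = 2, out = [0, 1, 4]
After iteration 4: m = 3, out = [0, 1, 4, 9]
After iteration 5: m = 4, out = [0, 1, 4, 9, 16]
After iteration 6: m = 5, out = [0, 1, 4, 9, 16, 25]
After iteration 7: m = 6, out = [0, 1, 4, 9, 16, 25, 36]
After iteration 8: m = 7, out = [0, 1, 4, 9, 16, 25, 36, 49]
After iteration 9: m = 8, out = [0, 1, 4, 9, 16, 25, 36, 49, 64]
Loop ends.
out[-1] = 64

Final answer: 64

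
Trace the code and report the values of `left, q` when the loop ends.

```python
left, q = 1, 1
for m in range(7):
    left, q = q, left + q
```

Let's trace through this code step by step.

Initialize: left = 1
Initialize: q = 1
Entering loop: for m in range(7):
After iteration 1: m = 0, left = 1, q = 2
After iteration 2: m = 1, left = 2, q = 3
After iteration 3: m = 2, left = 3, q = 5
After iteration 4: m = 3, left = 5, q = 8
After iteration 5: m = 4, left = 8, q = 13
After iteration 6: m = 5, left = 13, q = 21
After iteration 7: m = 6, left = 21, q = 34
Loop ends.

Final answer: 21, 34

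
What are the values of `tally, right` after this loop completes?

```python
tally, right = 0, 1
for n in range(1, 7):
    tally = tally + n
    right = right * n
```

Let's trace through this code step by step.

Initialize: tally = 0
Initialize: right = 1
Entering loop: for n in range(1, 7):
After iteration 1: n = 1, tally = 1, right = 1
After iteration 2: n = 2, tally = 3, right = 2
After iteration 3: n = 3, tally = 6, right = 6
After iteration 4: n = 4, tally = 10, right = 24
After iteration 5: n = 5, tally = 15, right = 120
After iteration 6: n = 6, tally = 21, right = 720
Loop ends.

Final answer: 21, 720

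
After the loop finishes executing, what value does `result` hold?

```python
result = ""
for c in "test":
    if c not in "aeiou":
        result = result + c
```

Let's trace through this code step by step.

Initialize: result = ''
Entering loop: for c in "test":
After iteration 1: c = 't', result = 't'
After iteration 2: c = 'e', result = 't'
After iteration 3: c = 's', result = 'ts'
After iteration 4: c = 't', result = 'tst'
Loop ends.

Final answer: 'tst'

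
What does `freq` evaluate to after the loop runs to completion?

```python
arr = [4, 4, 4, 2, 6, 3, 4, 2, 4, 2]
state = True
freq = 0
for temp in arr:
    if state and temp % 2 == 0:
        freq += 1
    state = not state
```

Let's trace through this code step by step.

Initialize: arr = [4, 4, 4, 2, 6, 3, 4, 2, 4, 2]
Initialize: state = True
Initialize: freq = 0
Entering loop: for temp in arr:
After iteration 1: temp = 4, state = False, freq = 1
After iteration 2: temp = 4, state = True, freq = 1
After iteration 3: temp = 4, state = False, freq = 2
After iteration 4: temp = 2, state = True, freq = 2
After iteration 5: temp = 6, state = False, freq = 3
After iteration 6: temp = 3, state = True, freq = 3
After iteration 7: temp = 4, state = False, freq = 4
After iteration 8: temp = 2, state = True, freq = 4
After iteration 9: temp = 4, state = False, freq = 5
After iteration 10: temp = 2, state = True, freq = 5
Loop ends.

Final answer: 5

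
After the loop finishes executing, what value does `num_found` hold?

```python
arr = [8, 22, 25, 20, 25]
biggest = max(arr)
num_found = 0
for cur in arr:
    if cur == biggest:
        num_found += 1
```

Let's trace through this code step by step.

Initialize: arr = [8, 22, 25, 20, 25]
Initialize: biggest = 25
Initialize: num_found = 0
Entering loop: for cur in arr:
After iteration 1: cur = 8, num_found = 0
After iteration 2: cur = 22, num_found = 0
After iteration 3: cur = 25, num_found = 1
After iteration 4: cur = 20, num_found = 1
After iteration 5: cur = 25, num_found = 2
Loop ends.

Final answer: 2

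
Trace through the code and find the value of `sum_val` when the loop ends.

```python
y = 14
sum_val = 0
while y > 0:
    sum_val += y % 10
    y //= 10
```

Let's trace through this code step by step.

Initialize: y = 14
Initialize: sum_val = 0
Entering loop: while y > 0:
After iteration 1: y = 1, sum_val = 4
After iteration 2: y = 0, sum_val = 5
Loop ends.

Final answer: 5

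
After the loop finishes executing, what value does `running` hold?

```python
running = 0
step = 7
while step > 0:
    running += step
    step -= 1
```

Let's trace through this code step by step.

Initialize: running = 0
Initialize: step = 7
Entering loop: while step > 0:
After iteration 1: running = 7, step = 6
After iteration 2: running = 13, step = 5
After iteration 3: running = 18, step = 4
After iteration 4: running = 22, step = 3
After iteration 5: running = 25, step = 2
After iteration 6: running = 27, step = 1
After iteration 7: running = 28, step = 0
Loop ends.

Final answer: 28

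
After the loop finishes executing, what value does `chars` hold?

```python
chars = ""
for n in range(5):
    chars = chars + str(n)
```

Let's trace through this code step by step.

Initialize: chars = ''
Entering loop: for n in range(5):
After iteration 1: n = 0, chars = '0'
After iteration 2: n = 1, chars = '01'
After iteration 3: n = 2, chars = '012'
After iteration 4: n = 3, chars = '0123'
After iteration 5: n = 4, chars = '01234'
Loop ends.

Final answer: '01234'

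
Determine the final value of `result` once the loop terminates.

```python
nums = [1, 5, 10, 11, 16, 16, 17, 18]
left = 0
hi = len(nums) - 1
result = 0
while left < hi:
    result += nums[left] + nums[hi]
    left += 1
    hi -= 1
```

Let's trace through this code step by step.

Initialize: nums = [1, 5, 10, 11, 16, 16, 17, 18]
Initialize: left = 0
Initialize: hi = 7
Initialize: result = 0
Entering loop: while left < hi:
After iteration 1: left = 1, hi = 6, result = 19
After iteration 2: left = 2, hi = 5, result = 41
After iteration 3: left = 3, hi = 4, result = 67
After iteration 4: left = 4, hi = 3, result = 94
Loop ends.

Final answer: 94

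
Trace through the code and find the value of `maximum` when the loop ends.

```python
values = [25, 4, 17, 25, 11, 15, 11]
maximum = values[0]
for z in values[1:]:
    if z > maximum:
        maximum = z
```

Let's trace through this code step by step.

Initialize: values = [25, 4, 17, 25, 11, 15, 11]
Initialize: maximum = 25
Entering loop: for z in values[1:]:
After iteration 1: z = 4, maximum = 25
After iteration 2: z = 17, maximum = 25
After iteration 3: z = 25, maximum = 25
After iteration 4: z = 11, maximum = 25
After iteration 5: z = 15, maximum = 25
After iteration 6: z = 11, maximum = 25
Loop ends.

Final answer: 25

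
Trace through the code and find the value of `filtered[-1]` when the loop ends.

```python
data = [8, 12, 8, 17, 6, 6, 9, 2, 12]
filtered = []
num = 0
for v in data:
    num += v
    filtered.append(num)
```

Let's trace through this code step by step.

Initialize: data = [8, 12, 8, 17, 6, 6, 9, 2, 12]
Initialize: filtered = []
Initialize: num = 0
Entering loop: for v in data:
After iteration 1: v = 8, filtered = [8], num = 8
After iteration 2: v = 12, filtered = [8, 20], num = 20
After iteration 3: v = 8, filtered = [8, 20, 28], num = 28
After iteration 4: v = 17, filtered = [8, 20, 28, 45], num = 45
After iteration 5: v = 6, filtered = [8, 20, 28, 45, 51], num = 51
After iteration 6: v = 6, filtered = [8, 20, 28, 45, 51, 57], num = 57
After iteration 7: v = 9, filtered = [8, 20, 28, 45, 51, 57, 66], num = 66
After iteration 8: v = 2, filtered = [8, 20, 28, 45, 51, 57, 66, 68], num = 68
After iteration 9: v = 12, filtered = [8, 20, 28, 45, 51, 57, 66, 68, 80], num = 80
Loop ends.
filtered[-1] = 80

Final answer: 80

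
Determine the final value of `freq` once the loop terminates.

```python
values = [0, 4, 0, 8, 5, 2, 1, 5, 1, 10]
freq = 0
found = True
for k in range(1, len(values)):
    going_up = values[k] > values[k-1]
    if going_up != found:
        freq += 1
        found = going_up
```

Let's trace through this code step by step.

Initialize: values = [0, 4, 0, 8, 5, 2, 1, 5, 1, 10]
Initialize: freq = 0
Initialize: found = True
Entering loop: for k in range(1, len(values)):
After iteration 1: k = 1, freq = 0, found = True, going_up = True
After iteration 2: k = 2, freq = 1, found = False, going_up = False
After iteration 3: k = 3, freq = 2, found = True, going_up = True
After iteration 4: k = 4, freq = 3, found = False, going_up = False
After iteration 5: k = 5, freq = 3, found = False, going_up = False
After iteration 6: k = 6, freq = 3, found = False, going_up = False
After iteration 7: k = 7, freq = 4, found = True, going_up = True
After iteration 8: k = 8, freq = 5, found = False, going_up = False
After iteration 9: k = 9, freq = 6, found = True, going_up = True
Loop ends.

Final answer: 6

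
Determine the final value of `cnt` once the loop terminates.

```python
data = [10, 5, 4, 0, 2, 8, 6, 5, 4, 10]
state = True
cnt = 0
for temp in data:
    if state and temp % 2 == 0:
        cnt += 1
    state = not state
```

Let's trace through this code step by step.

Initialize: data = [10, 5, 4, 0, 2, 8, 6, 5, 4, 10]
Initialize: state = True
Initialize: cnt = 0
Entering loop: for temp in data:
After iteration 1: temp = 10, state = False, cnt = 1
After iteration 2: temp = 5, state = True, cnt = 1
After iteration 3: temp = 4, state = False, cnt = 2
After iteration 4: temp = 0, state = True, cnt = 2
After iteration 5: temp = 2, state = False, cnt = 3
After iteration 6: temp = 8, state = True, cnt = 3
After iteration 7: temp = 6, state = False, cnt = 4
After iteration 8: temp = 5, state = True, cnt = 4
After iteration 9: temp = 4, state = False, cnt = 5
After iteration 10: temp = 10, state = True, cnt = 5
Loop ends.

Final answer: 5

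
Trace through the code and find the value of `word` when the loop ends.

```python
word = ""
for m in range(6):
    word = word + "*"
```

Let's trace through this code step by step.

Initialize: word = ''
Entering loop: for m in range(6):
After iteration 1: m = 0, word = '*'
After iteration 2: m = 1, word = '**'
After iteration 3: m = 2, word = '***'
After iteration 4: m = 3, word = '****'
After iteration 5: m = 4, word = '*****'
After iteration 6: m = 5, word = '******'
Loop ends.

Final answer: '******'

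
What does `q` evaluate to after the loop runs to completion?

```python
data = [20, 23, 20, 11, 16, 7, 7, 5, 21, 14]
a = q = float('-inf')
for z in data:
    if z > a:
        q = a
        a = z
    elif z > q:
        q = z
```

Let's trace through this code step by step.

Initialize: data = [20, 23, 20, 11, 16, 7, 7, 5, 21, 14]
Initialize: a = -inf
Initialize: q = -inf
Entering loop: for z in data:
After iteration 1: z = 20, a = 20, q = -inf
After iteration 2: z = 23, a = 23, q = 20
After iteration 3: z = 20, a = 23, q = 20
After iteration 4: z = 11, a = 23, q = 20
After iteration 5: z = 16, a = 23, q = 20
After iteration 6: z = 7, a = 23, q = 20
After iteration 7: z = 7, a = 23, q = 20
After iteration 8: z = 5, a = 23, q = 20
After iteration 9: z = 21, a = 23, q = 21
After iteration 10: z = 14, a = 23, q = 21
Loop ends.

Final answer: 21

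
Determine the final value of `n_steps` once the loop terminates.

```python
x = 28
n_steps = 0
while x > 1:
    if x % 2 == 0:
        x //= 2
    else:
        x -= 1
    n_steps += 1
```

Let's trace through this code step by step.

Initialize: x = 28
Initialize: n_steps = 0
Entering loop: while x > 1:
After iteration 1: x = 14, n_steps = 1
After iteration 2: x = 7, n_steps = 2
After iteration 3: x = 6, n_steps = 3
After iteration 4: x = 3, n_steps = 4
After iteration 5: x = 2, n_steps = 5
After iteration 6: x = 1, n_steps = 6
Loop ends.

Final answer: 6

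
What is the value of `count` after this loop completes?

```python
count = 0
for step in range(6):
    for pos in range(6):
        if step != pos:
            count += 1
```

Let's trace through this code step by step.

Initialize: count = 0
Entering loop: for step in range(6):
After iteration 1: step = 0, count = 5
After iteration 2: step = 1, count = 10
After iteration 3: step = 2, count = 15
After iteration 4: step = 3, count = 20
After iteration 5: step = 4, count = 25
After iteration 6: step = 5, count = 30
Loop ends.

Final answer: 30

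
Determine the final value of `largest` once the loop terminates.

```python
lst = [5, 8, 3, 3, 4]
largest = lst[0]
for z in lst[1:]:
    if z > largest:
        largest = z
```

Let's trace through this code step by step.

Initialize: lst = [5, 8, 3, 3, 4]
Initialize: largest = 5
Entering loop: for z in lst[1:]:
After iteration 1: z = 8, largest = 8
After iteration 2: z = 3, largest = 8
After iteration 3: z = 3, largest = 8
After iteration 4: z = 4, largest = 8
Loop ends.

Final answer: 8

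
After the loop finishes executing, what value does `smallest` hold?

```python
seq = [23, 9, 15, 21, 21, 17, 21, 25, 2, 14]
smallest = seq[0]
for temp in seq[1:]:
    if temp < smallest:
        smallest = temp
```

Let's trace through this code step by step.

Initialize: seq = [23, 9, 15, 21, 21, 17, 21, 25, 2, 14]
Initialize: smallest = 23
Entering loop: for temp in seq[1:]:
After iteration 1: temp = 9, smallest = 9
After iteration 2: temp = 15, smallest = 9
After iteration 3: temp = 21, smallest = 9
After iteration 4: temp = 21, smallest = 9
After iteration 5: temp = 17, smallest = 9
After iteration 6: temp = 21, smallest = 9
After iteration 7: temp = 25, smallest = 9
After iteration 8: temp = 2, smallest = 2
After iteration 9: temp = 14, smallest = 2
Loop ends.

Final answer: 2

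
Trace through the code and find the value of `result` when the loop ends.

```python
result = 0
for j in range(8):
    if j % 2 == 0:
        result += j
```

Let's trace through this code step by step.

Initialize: result = 0
Entering loop: for j in range(8):
After iteration 1: j = 0, result = 0
After iteration 2: j = 1, result = 0
After iteration 3: j = 2, result = 2
After iteration 4: j = 3, result = 2
After iteration 5: j = 4, result = 6
After iteration 6: j = 5, result = 6
After iteration 7: j = 6, result = 12
After iteration 8: j = 7, result = 12
Loop ends.

Final answer: 12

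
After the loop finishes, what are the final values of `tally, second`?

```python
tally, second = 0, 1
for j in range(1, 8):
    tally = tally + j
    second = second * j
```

Let's trace through this code step by step.

Initialize: tally = 0
Initialize: second = 1
Entering loop: for j in range(1, 8):
After iteration 1: j = 1, tally = 1, second = 1
After iteration 2: j = 2, tally = 3, second = 2
After iteration 3: j = 3, tally = 6, second = 6
After iteration 4: j = 4, tally = 10, second = 24
After iteration 5: j = 5, tally = 15, second = 120
After iteration 6: j = 6, tally = 21, second = 720
After iteration 7: j = 7, tally = 28, second = 5040
Loop ends.

Final answer: 28, 5040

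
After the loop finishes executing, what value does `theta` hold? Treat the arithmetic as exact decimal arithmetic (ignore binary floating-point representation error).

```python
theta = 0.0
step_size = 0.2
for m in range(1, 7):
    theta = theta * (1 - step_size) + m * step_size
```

Let's trace through this code step by step.

Initialize: theta = 0.0
Initialize: step_size = 0.2
Entering loop: for m in range(1, 7):
After iteration 1: m = 1, theta = 0.2
After iteration 2: m = 2, theta = 0.56
After iteration 3: m = 3, theta = 1.048
After iteration 4: m = 4, theta = 1.6384
After iteration 5: m = 5, theta = 2.31072
After iteration 6: m = 6, theta = 3.048576
Loop ends.

Final answer: 3.048576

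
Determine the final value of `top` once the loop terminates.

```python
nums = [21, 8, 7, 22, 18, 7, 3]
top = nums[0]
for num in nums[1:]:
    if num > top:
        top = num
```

Let's trace through this code step by step.

Initialize: nums = [21, 8, 7, 22, 18, 7, 3]
Initialize: top = 21
Entering loop: for num in nums[1:]:
After iteration 1: num = 8, top = 21
After iteration 2: num = 7, top = 21
After iteration 3: num = 22, top = 22
After iteration 4: num = 18, top = 22
After iteration 5: num = 7, top = 22
After iteration 6: num = 3, top = 22
Loop ends.

Final answer: 22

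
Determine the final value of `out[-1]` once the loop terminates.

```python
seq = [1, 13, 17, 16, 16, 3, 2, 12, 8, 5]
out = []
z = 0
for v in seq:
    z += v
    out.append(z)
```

Let's trace through this code step by step.

Initialize: seq = [1, 13, 17, 16, 16, 3, 2, 12, 8, 5]
Initialize: out = []
Initialize: z = 0
Entering loop: for v in seq:
After iteration 1: v = 1, out = [1], z = 1
After iteration 2: v = 13, out = [1, 14], z = 14
After iteration 3: v = 17, out = [1, 14, 31], z = 31
After iteration 4: v = 16, out = [1, 14, 31, 47], z = 47
After iteration 5: v = 16, out = [1, 14, 31, 47, 63], z = 63
After iteration 6: v = 3, out = [1, 14, 31, 47, 63, 66], z = 66
After iteration 7: v = 2, out = [1, 14, 31, 47, 63, 66, 68], z = 68
After iteration 8: v = 12, out = [1, 14, 31, 47, 63, 66, 68, 80], z = 80
After iteration 9: v = 8, out = [1, 14, 31, 47, 63, 66, 68, 80, 88], z = 88
After iteration 10: v = 5, out = [1, 14, 31, 47, 63, 66, 68, 80, 88, 93], z = 93
Loop ends.
out[-1] = 93

Final answer: 93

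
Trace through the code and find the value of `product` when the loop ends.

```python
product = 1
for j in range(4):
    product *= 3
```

Let's trace through this code step by step.

Initialize: product = 1
Entering loop: for j in range(4):
After iteration 1: j = 0, product = 3
After iteration 2: j = 1, product = 9
After iteration 3: j = 2, product = 27
After iteration 4: j = 3, product = 81
Loop ends.

Final answer: 81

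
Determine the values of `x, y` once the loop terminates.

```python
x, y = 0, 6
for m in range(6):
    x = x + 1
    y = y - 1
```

Let's trace through this code step by step.

Initialize: x = 0
Initialize: y = 6
Entering loop: for m in range(6):
After iteration 1: m = 0, x = 1, y = 5
After iteration 2: m = 1, x = 2, y = 4
After iteration 3: m = 2, x = 3, y = 3
After iteration 4: m = 3, x = 4, y = 2
After iteration 5: m = 4, x = 5, y = 1
After iteration 6: m = 5, x = 6, y = 0
Loop ends.

Final answer: 6, 0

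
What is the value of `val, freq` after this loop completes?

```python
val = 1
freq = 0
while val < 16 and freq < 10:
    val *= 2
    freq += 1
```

Let's trace through this code step by step.

Initialize: val = 1
Initialize: freq = 0
Entering loop: while val < 16 and freq < 10:
After iteration 1: val = 2, freq = 1
After iteration 2: val = 4, freq = 2
After iteration 3: val = 8, freq = 3
After iteration 4: val = 16, freq = 4
Loop ends.

Final answer: 16, 4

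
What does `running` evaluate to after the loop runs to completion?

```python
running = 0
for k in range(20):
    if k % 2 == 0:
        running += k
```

Let's trace through this code step by step.

Initialize: running = 0
Entering loop: for k in range(20):
After iteration 1: k = 0, running = 0
After iteration 2: k = 1, running = 0
After iteration 3: k = 2, running = 2
After iteration 4: k = 3, running = 2
After iteration 5: k = 4, running = 6
After iteration 6: k = 5, running = 6
After iteration 7: k = 6, running = 12
After iteration 8: k = 7, running = 12
After iteration 9: k = 8, running = 20
After iteration 10: k = 9, running = 20
After iteration 11: k = 10, running = 30
After iteration 12: k = 11, running = 30
After iteration 13: k = 12, running = 42
After iteration 14: k = 13, running = 42
After iteration 15: k = 14, running = 56
After iteration 16: k = 15, running = 56
After iteration 17: k = 16, running = 72
After iteration 18: k = 17, running = 72
After iteration 19: k = 18, running = 90
After iteration 20: k = 19, running = 90
Loop ends.

Final answer: 90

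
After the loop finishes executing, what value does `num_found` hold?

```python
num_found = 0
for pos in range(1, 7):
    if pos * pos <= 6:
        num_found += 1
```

Let's trace through this code step by step.

Initialize: num_found = 0
Entering loop: for pos in range(1, 7):
After iteration 1: pos = 1, num_found = 1
After iteration 2: pos = 2, num_found = 2
After iteration 3: pos = 3, num_found = 2
After iteration 4: pos = 4, num_found = 2
After iteration 5: pos = 5, num_found = 2
After iteration 6: pos = 6, num_found = 2
Loop ends.

Final answer: 2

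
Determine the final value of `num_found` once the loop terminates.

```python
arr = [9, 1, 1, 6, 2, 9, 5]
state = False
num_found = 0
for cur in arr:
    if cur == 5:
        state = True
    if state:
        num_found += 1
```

Let's trace through this code step by step.

Initialize: arr = [9, 1, 1, 6, 2, 9, 5]
Initialize: state = False
Initialize: num_found = 0
Entering loop: for cur in arr:
After iteration 1: cur = 9, state = False, num_found = 0
After iteration 2: cur = 1, state = False, num_found = 0
After iteration 3: cur = 1, state = False, num_found = 0
After iteration 4: cur = 6, state = False, num_found = 0
After iteration 5: cur = 2, state = False, num_found = 0
After iteration 6: cur = 9, state = False, num_found = 0
After iteration 7: cur = 5, state = True, num_found = 1
Loop ends.

Final answer: 1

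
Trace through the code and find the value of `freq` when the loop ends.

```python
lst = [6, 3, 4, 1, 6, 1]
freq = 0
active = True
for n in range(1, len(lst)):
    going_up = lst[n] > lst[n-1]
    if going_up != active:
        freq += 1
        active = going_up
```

Let's trace through this code step by step.

Initialize: lst = [6, 3, 4, 1, 6, 1]
Initialize: freq = 0
Initialize: active = True
Entering loop: for n in range(1, len(lst)):
After iteration 1: n = 1, freq = 1, active = False, going_up = False
After iteration 2: n = 2, freq = 2, active = True, going_up = True
After iteration 3: n = 3, freq = 3, active = False, going_up = False
After iteration 4: n = 4, freq = 4, active = True, going_up = True
After iteration 5: n = 5, freq = 5, active = False, going_up = False
Loop ends.

Final answer: 5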